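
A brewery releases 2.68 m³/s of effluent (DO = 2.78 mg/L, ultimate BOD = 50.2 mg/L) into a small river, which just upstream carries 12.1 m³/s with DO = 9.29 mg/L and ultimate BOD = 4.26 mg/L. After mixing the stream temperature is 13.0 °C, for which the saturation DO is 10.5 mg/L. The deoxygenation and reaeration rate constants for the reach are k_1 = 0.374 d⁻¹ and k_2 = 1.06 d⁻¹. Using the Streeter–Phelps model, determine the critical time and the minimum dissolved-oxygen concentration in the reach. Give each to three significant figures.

t_c ≈ 0.895 d; minimum DO ≈ 7.32 mg/L

Mixed DO = (12.1×9.29 + 2.68×2.78)/(12.1+2.68) = 119.9/14.78 = 8.110 mg/L.
Mixed L₀ = (12.1×4.26 + 2.68×50.2)/(14.78) = 186.1/14.78 = 12.59 mg/L.
Initial deficit D₀ = C_s − DO₀ = 10.5 − 8.110 = 2.390 mg/L.
t_c = (1/0.6860) ln[(1.06/0.374)(1 − 2.390×0.6860/(0.374×12.59))] = 1.458 × ln(1.847) = 0.8946 d.
D_c = (0.374/1.06) × 12.59 × e^(−0.374×0.8946) = 0.3528 × 12.59 × 0.7157 = 3.179 mg/L.
Minimum DO = 10.5 − 3.179 = 7.321 mg/L.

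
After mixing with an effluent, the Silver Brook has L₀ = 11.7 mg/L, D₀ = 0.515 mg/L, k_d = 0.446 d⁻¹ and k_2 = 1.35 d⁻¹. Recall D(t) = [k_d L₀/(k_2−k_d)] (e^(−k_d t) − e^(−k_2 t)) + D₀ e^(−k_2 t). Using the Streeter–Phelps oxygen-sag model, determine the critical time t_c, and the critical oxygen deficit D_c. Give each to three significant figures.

At the critical point dD/dt = 0, so k_d L₀ e^(−k_d t) = k_2 D. Substituting D(t) from the Streeter–Phelps equation and solving for t gives
t_c = ln[(k_2/k_d)(1 − D₀(k_2−k_d)/(k_d L₀))] / (k_2−k_d).
Here k_2−k_d = 0.9040 d⁻¹ and 1 − D₀(k_2−k_d)/(k_d L₀) = 1 − 0.515×0.9040/(0.446×11.7) = 0.9108, so
t_c = ln(3.027 × 0.9108) / 0.9040 = 1.014 / 0.9040 = 1.122 d.
L(t_c) = L₀ e^(−k_d t_c) = 11.7 × 0.6063 = 7.094 mg/L, and at the critical point k_2 D_c = k_d L, so D_c = (0.446/1.35) × 7.094 = 2.344 mg/L.

t_c ≈ 1.12 d; D_c ≈ 2.34 mg/L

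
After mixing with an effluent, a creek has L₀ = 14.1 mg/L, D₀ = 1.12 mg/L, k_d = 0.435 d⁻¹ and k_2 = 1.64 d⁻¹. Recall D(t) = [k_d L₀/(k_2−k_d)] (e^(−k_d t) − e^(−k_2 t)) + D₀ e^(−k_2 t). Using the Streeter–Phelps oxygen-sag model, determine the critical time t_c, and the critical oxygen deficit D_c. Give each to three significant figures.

t_c = [1/(k_2−k_d)] ln[(k_2/k_d)(1 − D₀(k_2−k_d)/(k_d L₀))]
= [1/(1.64−0.435)] ln[(1.64/0.435)(1 − 1.12×1.205/(0.435×14.1))]
= (1/1.205) ln[3.770 × 0.7800] = 0.8299 × ln(2.941) = 0.8299 × 1.079 = 0.8951 d.
L(t_c) = L₀ e^(−k_d t_c) = 14.1 × 0.6775 = 9.553 mg/L, and at the critical point k_2 D_c = k_d L, so D_c = (0.435/1.64) × 9.553 = 2.534 mg/L.

t_c ≈ 0.895 d; D_c ≈ 2.53 mg/L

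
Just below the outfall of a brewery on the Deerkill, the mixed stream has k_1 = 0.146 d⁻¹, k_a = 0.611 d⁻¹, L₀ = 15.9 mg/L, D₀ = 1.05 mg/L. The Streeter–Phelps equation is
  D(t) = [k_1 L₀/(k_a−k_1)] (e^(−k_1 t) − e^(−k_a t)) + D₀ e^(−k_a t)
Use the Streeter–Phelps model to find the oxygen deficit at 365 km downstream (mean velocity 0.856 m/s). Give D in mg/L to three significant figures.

D ≈ 2.24 mg/L

Travel time t = x/v = 365 km / (0.856 m/s) = 365000 m / 0.856 m/s = 426400 s = 4.935 d.
k_1 L₀/(k_a−k_1) = 0.146×15.9/(0.611−0.146) = 2.321/0.4650 = 4.992 mg/L.
e^(−k_1 t) = e^(−0.146×4.935) = 0.4865; e^(−k_a t) = e^(−0.611×4.935) = 0.04903.
D = 4.992 × (0.4865 − 0.04903) + 1.05 × 0.04903 = 2.184 + 0.05148 = 2.235 mg/L.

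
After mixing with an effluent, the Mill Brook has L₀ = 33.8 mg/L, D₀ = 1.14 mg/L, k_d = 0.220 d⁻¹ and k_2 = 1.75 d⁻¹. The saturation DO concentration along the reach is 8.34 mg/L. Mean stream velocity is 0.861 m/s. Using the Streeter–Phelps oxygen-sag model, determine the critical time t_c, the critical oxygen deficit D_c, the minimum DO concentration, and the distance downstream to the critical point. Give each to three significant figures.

t_c ≈ 1.18 d; D_c ≈ 3.28 mg/L; min DO ≈ 5.06 mg/L; x_c ≈ 87.8 km

t_c = [1/(k_2−k_d)] ln[(k_2/k_d)(1 − D₀(k_2−k_d)/(k_d L₀))]
= [1/(1.75−0.220)] ln[(1.75/0.220)(1 − 1.14×1.530/(0.220×33.8))]
= (1/1.530) ln[7.955 × 0.7654] = 0.6536 × ln(6.089) = 0.6536 × 1.806 = 1.181 d.
D_c = (k_d/k_2) L₀ e^(−k_d t_c) = (0.220/1.75) × 33.8 × e^(−0.220×1.181) = 0.1257 × 33.8 × 0.7712 = 3.277 mg/L.
Minimum DO = C_s − D_c = 8.34 − 3.277 = 5.063 mg/L.
x_c = v t_c = 0.861 m/s × 1.181 d × 86400 s/d = 87830 m ≈ 87.8 km.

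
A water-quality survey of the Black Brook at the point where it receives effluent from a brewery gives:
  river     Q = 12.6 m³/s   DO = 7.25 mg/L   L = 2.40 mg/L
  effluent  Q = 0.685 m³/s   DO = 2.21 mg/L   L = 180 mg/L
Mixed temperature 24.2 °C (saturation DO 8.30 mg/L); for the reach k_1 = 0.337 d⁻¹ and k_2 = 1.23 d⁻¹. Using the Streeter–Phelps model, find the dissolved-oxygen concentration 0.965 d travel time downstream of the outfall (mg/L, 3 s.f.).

DO ≈ 6.08 mg/L

Mixed DO = (12.6×7.25 + 0.685×2.21)/(12.6+0.685) = 92.86/13.29 = 6.990 mg/L.
Mixed L₀ = (12.6×2.40 + 0.685×180)/(13.29) = 153.5/13.29 = 11.56 mg/L.
Initial deficit D₀ = C_s − DO₀ = 8.30 − 6.990 = 1.310 mg/L.
D(0.965) = [0.337×11.56/(1.23−0.337)](e^(−0.337×0.965) − e^(−1.23×0.965)) + 1.310 e^(−1.23×0.965)
= 4.362 × (0.7224 − 0.3052) + 1.310 × 0.3052 = 2.219 mg/L.
DO = 8.30 − 2.219 = 6.081 mg/L.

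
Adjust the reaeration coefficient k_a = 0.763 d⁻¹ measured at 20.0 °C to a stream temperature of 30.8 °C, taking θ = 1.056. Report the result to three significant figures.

k_a ≈ 1.37 d⁻¹

k_a(T₂) = k_a(T₁) · θ^(T₂−T₁) = 0.763 × 1.056^(30.8−20.0)
= 0.763 × 1.056^10.8 = 0.763 × 1.801 = 1.374 d⁻¹.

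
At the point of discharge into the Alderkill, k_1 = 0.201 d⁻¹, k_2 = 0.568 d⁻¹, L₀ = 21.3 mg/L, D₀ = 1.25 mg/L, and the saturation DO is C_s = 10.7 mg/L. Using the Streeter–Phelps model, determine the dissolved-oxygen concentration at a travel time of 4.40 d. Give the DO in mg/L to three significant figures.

k_1 L₀/(k_2−k_1) = 0.201×21.3/(0.568−0.201) = 4.281/0.3670 = 11.67 mg/L.
e^(−k_1 t) = e^(−0.201×4.400) = 0.4130; e^(−k_2 t) = e^(−0.568×4.400) = 0.08215.
D = 11.67 × (0.4130 − 0.08215) + 1.25 × 0.08215 = 3.859 + 0.1027 = 3.962 mg/L.
DO = C_s − D = 10.7 − 3.962 = 6.738 mg/L.

DO ≈ 6.74 mg/L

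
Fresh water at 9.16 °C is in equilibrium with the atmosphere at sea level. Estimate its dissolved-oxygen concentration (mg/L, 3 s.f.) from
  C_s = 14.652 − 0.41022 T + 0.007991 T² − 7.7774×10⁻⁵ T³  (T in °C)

C_s = 14.652 − 0.41022×9.16 + 0.007991×9.16² − 7.7774×10⁻⁵×9.16³ = 11.51 mg/L.

C_s ≈ 11.5 mg/L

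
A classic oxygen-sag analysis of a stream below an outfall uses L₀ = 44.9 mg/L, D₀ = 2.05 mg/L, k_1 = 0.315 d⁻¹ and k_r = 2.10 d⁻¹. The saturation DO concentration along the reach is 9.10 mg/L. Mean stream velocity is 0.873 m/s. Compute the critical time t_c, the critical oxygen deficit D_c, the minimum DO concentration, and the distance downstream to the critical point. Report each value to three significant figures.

At the critical point dD/dt = 0, so k_1 L₀ e^(−k_1 t) = k_r D. Substituting D(t) from the Streeter–Phelps equation and solving for t gives
t_c = ln[(k_r/k_1)(1 − D₀(k_r−k_1)/(k_1 L₀))] / (k_r−k_1).
Here k_r−k_1 = 1.785 d⁻¹ and 1 − D₀(k_r−k_1)/(k_1 L₀) = 1 − 2.05×1.785/(0.315×44.9) = 0.7413, so
t_c = ln(6.667 × 0.7413) / 1.785 = 1.598 / 1.785 = 0.8951 d.
L(t_c) = L₀ e^(−k_1 t_c) = 44.9 × 0.7543 = 33.87 mg/L, and at the critical point k_r D_c = k_1 L, so D_c = (0.315/2.10) × 33.87 = 5.080 mg/L.
Minimum DO = C_s − D_c = 9.10 − 5.080 = 4.020 mg/L.
x_c = v t_c = 0.873 m/s × 0.8951 d × 86400 s/d = 67510 m ≈ 67.5 km.

t_c ≈ 0.895 d; D_c ≈ 5.08 mg/L; min DO ≈ 4.02 mg/L; x_c ≈ 67.5 km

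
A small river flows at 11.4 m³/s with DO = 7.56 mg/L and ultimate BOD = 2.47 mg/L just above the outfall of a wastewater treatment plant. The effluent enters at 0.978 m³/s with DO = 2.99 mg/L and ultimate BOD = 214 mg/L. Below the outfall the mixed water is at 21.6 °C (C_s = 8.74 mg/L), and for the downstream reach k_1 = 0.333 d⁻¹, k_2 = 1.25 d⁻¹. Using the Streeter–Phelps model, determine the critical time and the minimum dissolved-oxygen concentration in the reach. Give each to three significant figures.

t_c ≈ 1.17 d; minimum DO ≈ 5.28 mg/L

Mixed DO = (11.4×7.56 + 0.978×2.99)/(11.4+0.978) = 89.11/12.38 = 7.199 mg/L.
Mixed L₀ = (11.4×2.47 + 0.978×214)/(12.38) = 237.5/12.38 = 19.18 mg/L.
Initial deficit D₀ = C_s − DO₀ = 8.74 − 7.199 = 1.541 mg/L.
t_c = (1/0.9170) ln[(1.25/0.333)(1 − 1.541×0.9170/(0.333×19.18))] = 1.091 × ln(2.923) = 1.170 d.
D_c = (0.333/1.25) × 19.18 × e^(−0.333×1.170) = 0.2664 × 19.18 × 0.6774 = 3.462 mg/L.
Minimum DO = 8.74 − 3.462 = 5.278 mg/L.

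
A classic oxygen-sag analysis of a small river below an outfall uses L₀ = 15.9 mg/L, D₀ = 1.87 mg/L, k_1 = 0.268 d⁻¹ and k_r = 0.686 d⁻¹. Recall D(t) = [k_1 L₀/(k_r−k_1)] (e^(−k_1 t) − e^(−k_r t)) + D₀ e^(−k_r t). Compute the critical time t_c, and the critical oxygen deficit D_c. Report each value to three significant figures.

At the critical point dD/dt = 0, so k_1 L₀ e^(−k_1 t) = k_r D. Substituting D(t) from the Streeter–Phelps equation and solving for t gives
t_c = ln[(k_r/k_1)(1 − D₀(k_r−k_1)/(k_1 L₀))] / (k_r−k_1).
Here k_r−k_1 = 0.4180 d⁻¹ and 1 − D₀(k_r−k_1)/(k_1 L₀) = 1 − 1.87×0.4180/(0.268×15.9) = 0.8166, so
t_c = ln(2.560 × 0.8166) / 0.4180 = 0.7372 / 0.4180 = 1.764 d.
L(t_c) = L₀ e^(−k_1 t_c) = 15.9 × 0.6233 = 9.911 mg/L, and at the critical point k_r D_c = k_1 L, so D_c = (0.268/0.686) × 9.911 = 3.872 mg/L.

t_c ≈ 1.76 d; D_c ≈ 3.87 mg/L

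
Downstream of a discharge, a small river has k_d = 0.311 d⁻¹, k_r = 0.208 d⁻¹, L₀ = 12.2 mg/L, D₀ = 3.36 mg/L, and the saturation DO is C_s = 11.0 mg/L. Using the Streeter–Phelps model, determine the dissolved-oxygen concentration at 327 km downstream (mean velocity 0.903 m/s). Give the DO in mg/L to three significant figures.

DO ≈ 4.19 mg/L

Travel time t = x/v = 327 km / (0.903 m/s) = 327000 m / 0.903 m/s = 362100 s = 4.191 d.
k_d L₀/(k_r−k_d) = 0.311×12.2/(0.208−0.311) = 3.794/-0.1030 = -36.84 mg/L.
e^(−k_d t) = e^(−0.311×4.191) = 0.2716; e^(−k_r t) = e^(−0.208×4.191) = 0.4182.
D = -36.84 × (0.2716 − 0.4182) + 3.36 × 0.4182 = 5.401 + 1.405 = 6.806 mg/L.
DO = C_s − D = 11.0 − 6.806 = 4.194 mg/L.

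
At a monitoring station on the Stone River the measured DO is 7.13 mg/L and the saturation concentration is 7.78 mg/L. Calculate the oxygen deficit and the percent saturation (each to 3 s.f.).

D = C_s − C = 7.78 − 7.13 = 0.650 mg/L.
% saturation = 7.13/7.78 × 100 = 91.6 %.

D ≈ 0.650 mg/L; 91.6 % saturation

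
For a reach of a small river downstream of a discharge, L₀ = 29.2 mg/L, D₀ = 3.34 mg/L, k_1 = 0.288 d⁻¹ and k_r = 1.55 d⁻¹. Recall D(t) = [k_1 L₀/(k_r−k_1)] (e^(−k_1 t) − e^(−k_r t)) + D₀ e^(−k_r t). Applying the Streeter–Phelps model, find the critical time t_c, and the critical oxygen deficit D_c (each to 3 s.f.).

t_c ≈ 0.782 d; D_c ≈ 4.33 mg/L

With k_r/k_1 = 5.382 and 1 − D₀(k_r−k_1)/(k_1 L₀) = 0.4988,
t_c = ln(5.382 × 0.4988) / (1.55 − 0.288) = ln(2.684) / 1.262 = 0.9875/1.262 = 0.7825 d.
D_c = (k_1/k_r) L₀ e^(−k_1 t_c) = (0.288/1.55) × 29.2 × e^(−0.288×0.7825) = 0.1858 × 29.2 × 0.7982 = 4.331 mg/L.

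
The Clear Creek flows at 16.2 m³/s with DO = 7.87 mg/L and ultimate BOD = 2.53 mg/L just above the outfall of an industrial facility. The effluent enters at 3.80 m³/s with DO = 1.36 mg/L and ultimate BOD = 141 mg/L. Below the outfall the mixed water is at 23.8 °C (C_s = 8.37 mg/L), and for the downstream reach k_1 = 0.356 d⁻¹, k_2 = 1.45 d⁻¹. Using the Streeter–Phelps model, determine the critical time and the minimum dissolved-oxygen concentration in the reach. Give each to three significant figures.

Mixed DO = (16.2×7.87 + 3.80×1.36)/(16.2+3.80) = 132.7/20.00 = 6.633 mg/L.
Mixed L₀ = (16.2×2.53 + 3.80×141)/(20.00) = 576.8/20.00 = 28.84 mg/L.
Initial deficit D₀ = C_s − DO₀ = 8.37 − 6.633 = 1.737 mg/L.
t_c = (1/1.094) ln[(1.45/0.356)(1 − 1.737×1.094/(0.356×28.84))] = 0.9141 × ln(3.319) = 1.097 d.
D_c = (0.356/1.45) × 28.84 × e^(−0.356×1.097) = 0.2455 × 28.84 × 0.6768 = 4.792 mg/L.
Minimum DO = 8.37 − 4.792 = 3.578 mg/L.

t_c ≈ 1.10 d; minimum DO ≈ 3.58 mg/L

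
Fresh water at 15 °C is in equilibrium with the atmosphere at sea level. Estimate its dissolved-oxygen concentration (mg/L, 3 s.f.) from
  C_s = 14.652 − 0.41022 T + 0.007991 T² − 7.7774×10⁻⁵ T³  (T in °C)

C_s ≈ 10.0 mg/L

C_s = 14.652 − 0.41022×15 + 0.007991×15² − 7.7774×10⁻⁵×15³ = 10.03 mg/L.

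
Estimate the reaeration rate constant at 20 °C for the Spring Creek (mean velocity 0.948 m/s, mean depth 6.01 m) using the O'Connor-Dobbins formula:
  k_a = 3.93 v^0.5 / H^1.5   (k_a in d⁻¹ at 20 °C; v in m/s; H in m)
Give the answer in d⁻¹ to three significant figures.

k_a = 3.93 × 0.948^0.5 / 6.01^1.5 = 3.93 × 0.9737 / 14.73 = 0.2597 d⁻¹.

k_a ≈ 0.260 d⁻¹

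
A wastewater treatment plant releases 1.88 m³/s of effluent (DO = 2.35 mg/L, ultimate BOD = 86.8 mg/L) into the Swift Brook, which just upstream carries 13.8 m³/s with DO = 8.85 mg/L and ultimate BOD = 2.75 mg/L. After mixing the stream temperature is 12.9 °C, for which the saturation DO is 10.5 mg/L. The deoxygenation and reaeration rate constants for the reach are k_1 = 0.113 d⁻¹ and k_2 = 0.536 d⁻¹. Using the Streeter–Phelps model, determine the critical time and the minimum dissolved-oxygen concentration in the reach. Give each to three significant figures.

t_c ≈ 0.762 d; minimum DO ≈ 8.02 mg/L

Mixed DO = (13.8×8.85 + 1.88×2.35)/(13.8+1.88) = 126.5/15.68 = 8.071 mg/L.
Mixed L₀ = (13.8×2.75 + 1.88×86.8)/(15.68) = 201.1/15.68 = 12.83 mg/L.
Initial deficit D₀ = C_s − DO₀ = 10.5 − 8.071 = 2.429 mg/L.
t_c = (1/0.4230) ln[(0.536/0.113)(1 − 2.429×0.4230/(0.113×12.83))] = 2.364 × ln(1.381) = 0.7625 d.
D_c = (0.113/0.536) × 12.83 × e^(−0.113×0.7625) = 0.2108 × 12.83 × 0.9175 = 2.481 mg/L.
Minimum DO = 10.5 − 2.481 = 8.019 mg/L.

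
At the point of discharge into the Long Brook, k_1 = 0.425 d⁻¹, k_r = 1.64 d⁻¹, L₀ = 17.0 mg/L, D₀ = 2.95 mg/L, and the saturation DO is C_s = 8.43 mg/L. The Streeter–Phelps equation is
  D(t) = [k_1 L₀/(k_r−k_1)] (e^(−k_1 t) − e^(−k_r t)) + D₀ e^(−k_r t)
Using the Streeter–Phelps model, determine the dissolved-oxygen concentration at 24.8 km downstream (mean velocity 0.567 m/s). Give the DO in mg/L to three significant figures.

Travel time t = x/v = 24.8 km / (0.567 m/s) = 24800 m / 0.567 m/s = 43740 s = 0.5062 d.
k_1 L₀/(k_r−k_1) = 0.425×17.0/(1.64−0.425) = 7.225/1.215 = 5.947 mg/L.
e^(−k_1 t) = e^(−0.425×0.5062) = 0.8064; e^(−k_r t) = e^(−1.64×0.5062) = 0.4359.
D = 5.947 × (0.8064 − 0.4359) + 2.95 × 0.4359 = 2.203 + 1.286 = 3.489 mg/L.
DO = C_s − D = 8.43 − 3.489 = 4.941 mg/L.

DO ≈ 4.94 mg/L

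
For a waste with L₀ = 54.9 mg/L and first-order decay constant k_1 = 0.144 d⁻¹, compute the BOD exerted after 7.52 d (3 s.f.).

y ≈ 36.3 mg/L

y_t = L₀(1 − e^(−k_1 t)) = 54.9 × (1 − e^(−0.144×7.52))
= 54.9 × (1 − 0.3386) = 54.9 × 0.6614 = 36.31 mg/L.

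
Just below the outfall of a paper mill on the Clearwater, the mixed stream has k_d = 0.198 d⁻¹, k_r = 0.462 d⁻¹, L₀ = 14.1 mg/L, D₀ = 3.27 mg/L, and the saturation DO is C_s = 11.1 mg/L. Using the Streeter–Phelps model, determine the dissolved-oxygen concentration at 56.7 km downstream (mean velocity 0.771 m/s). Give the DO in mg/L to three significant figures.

Travel time t = x/v = 56.7 km / (0.771 m/s) = 56700 m / 0.771 m/s = 73540 s = 0.8512 d.
k_d L₀/(k_r−k_d) = 0.198×14.1/(0.462−0.198) = 2.792/0.2640 = 10.58 mg/L.
e^(−k_d t) = e^(−0.198×0.8512) = 0.8449; e^(−k_r t) = e^(−0.462×0.8512) = 0.6749.
D = 10.58 × (0.8449 − 0.6749) + 3.27 × 0.6749 = 1.798 + 2.207 = 4.005 mg/L.
DO = C_s − D = 11.1 − 4.005 = 7.095 mg/L.

DO ≈ 7.10 mg/L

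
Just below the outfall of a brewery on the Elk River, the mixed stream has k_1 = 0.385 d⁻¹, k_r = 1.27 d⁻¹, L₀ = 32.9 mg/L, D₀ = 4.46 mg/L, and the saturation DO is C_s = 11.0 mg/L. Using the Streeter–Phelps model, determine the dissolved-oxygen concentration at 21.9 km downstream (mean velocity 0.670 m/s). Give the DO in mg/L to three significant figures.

Travel time t = x/v = 21.9 km / (0.670 m/s) = 21900 m / 0.670 m/s = 32690 s = 0.3783 d.
k_1 L₀/(k_r−k_1) = 0.385×32.9/(1.27−0.385) = 12.67/0.8850 = 14.31 mg/L.
e^(−k_1 t) = e^(−0.385×0.3783) = 0.8645; e^(−k_r t) = e^(−1.27×0.3783) = 0.6185.
D = 14.31 × (0.8645 − 0.6185) + 4.46 × 0.6185 = 3.520 + 2.758 = 6.279 mg/L.
DO = C_s − D = 11.0 − 6.279 = 4.721 mg/L.

DO ≈ 4.72 mg/L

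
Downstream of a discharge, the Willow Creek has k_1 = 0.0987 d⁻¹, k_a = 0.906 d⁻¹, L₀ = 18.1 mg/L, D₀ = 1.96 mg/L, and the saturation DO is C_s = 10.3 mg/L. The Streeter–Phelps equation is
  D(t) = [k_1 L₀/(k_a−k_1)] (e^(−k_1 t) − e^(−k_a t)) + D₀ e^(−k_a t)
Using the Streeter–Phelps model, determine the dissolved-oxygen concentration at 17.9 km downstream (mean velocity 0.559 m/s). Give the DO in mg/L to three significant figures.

Travel time t = x/v = 17.9 km / (0.559 m/s) = 17900 m / 0.559 m/s = 32020 s = 0.3706 d.
k_1 L₀/(k_a−k_1) = 0.0987×18.1/(0.906−0.0987) = 1.786/0.8073 = 2.213 mg/L.
e^(−k_1 t) = e^(−0.0987×0.3706) = 0.9641; e^(−k_a t) = e^(−0.906×0.3706) = 0.7148.
D = 2.213 × (0.9641 − 0.7148) + 1.96 × 0.7148 = 0.5517 + 1.401 = 1.953 mg/L.
DO = C_s − D = 10.3 − 1.953 = 8.347 mg/L.

DO ≈ 8.35 mg/L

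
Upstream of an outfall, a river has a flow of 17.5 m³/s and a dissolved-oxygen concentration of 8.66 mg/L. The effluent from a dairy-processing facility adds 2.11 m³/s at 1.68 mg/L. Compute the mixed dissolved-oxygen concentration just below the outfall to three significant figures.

Flow-weighted mixing: C = (Q_r C_r + Q_w C_w)/(Q_r + Q_w)
= (17.5×8.66 + 2.11×1.68)/(17.5 + 2.11) = 155.1/19.61 = 7.909 mg/L.

7.91 mg/L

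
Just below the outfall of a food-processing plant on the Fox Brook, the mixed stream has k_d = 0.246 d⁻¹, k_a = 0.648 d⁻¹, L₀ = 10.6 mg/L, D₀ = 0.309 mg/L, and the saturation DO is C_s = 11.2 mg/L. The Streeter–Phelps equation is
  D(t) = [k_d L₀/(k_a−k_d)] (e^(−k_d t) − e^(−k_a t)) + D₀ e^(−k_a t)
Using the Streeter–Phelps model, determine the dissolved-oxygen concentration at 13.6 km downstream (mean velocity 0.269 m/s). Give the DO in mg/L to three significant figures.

Travel time t = x/v = 13.6 km / (0.269 m/s) = 13600 m / 0.269 m/s = 50560 s = 0.5852 d.
k_d L₀/(k_a−k_d) = 0.246×10.6/(0.648−0.246) = 2.608/0.4020 = 6.487 mg/L.
e^(−k_d t) = e^(−0.246×0.5852) = 0.8659; e^(−k_a t) = e^(−0.648×0.5852) = 0.6844.
D = 6.487 × (0.8659 − 0.6844) + 0.309 × 0.6844 = 1.177 + 0.2115 = 1.389 mg/L.
DO = C_s − D = 11.2 − 1.389 = 9.811 mg/L.

DO ≈ 9.81 mg/L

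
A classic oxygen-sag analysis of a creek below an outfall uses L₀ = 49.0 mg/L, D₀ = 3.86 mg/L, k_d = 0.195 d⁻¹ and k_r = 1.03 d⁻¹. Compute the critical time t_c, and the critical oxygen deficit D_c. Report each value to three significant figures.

t_c ≈ 1.50 d; D_c ≈ 6.92 mg/L

At the critical point dD/dt = 0, so k_d L₀ e^(−k_d t) = k_r D. Substituting D(t) from the Streeter–Phelps equation and solving for t gives
t_c = ln[(k_r/k_d)(1 − D₀(k_r−k_d)/(k_d L₀))] / (k_r−k_d).
Here k_r−k_d = 0.8350 d⁻¹ and 1 − D₀(k_r−k_d)/(k_d L₀) = 1 − 3.86×0.8350/(0.195×49.0) = 0.6627, so
t_c = ln(5.282 × 0.6627) / 0.8350 = 1.253 / 0.8350 = 1.500 d.
D_c = (k_d/k_r) L₀ e^(−k_d t_c) = (0.195/1.03) × 49.0 × e^(−0.195×1.500) = 0.1893 × 49.0 × 0.7463 = 6.924 mg/L.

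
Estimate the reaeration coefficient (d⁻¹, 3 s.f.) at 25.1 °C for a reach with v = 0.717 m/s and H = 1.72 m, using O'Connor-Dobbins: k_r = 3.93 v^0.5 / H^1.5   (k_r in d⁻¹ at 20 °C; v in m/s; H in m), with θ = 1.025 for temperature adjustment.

k_r ≈ 1.67 d⁻¹

k_r(20) = 3.93 × 0.717^0.5 / 1.72^1.5 = 3.93 × 0.8468 / 2.256 = 1.475 d⁻¹.
k_r(25.1) = 1.475 × 1.025^(25.1−20) = 1.475 × 1.134 = 1.673 d⁻¹.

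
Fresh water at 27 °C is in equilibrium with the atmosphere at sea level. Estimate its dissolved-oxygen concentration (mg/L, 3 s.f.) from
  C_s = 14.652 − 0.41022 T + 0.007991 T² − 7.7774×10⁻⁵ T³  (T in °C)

C_s = 14.652 − 0.41022×27 + 0.007991×27² − 7.7774×10⁻⁵×27³ = 7.871 mg/L.

C_s ≈ 7.87 mg/L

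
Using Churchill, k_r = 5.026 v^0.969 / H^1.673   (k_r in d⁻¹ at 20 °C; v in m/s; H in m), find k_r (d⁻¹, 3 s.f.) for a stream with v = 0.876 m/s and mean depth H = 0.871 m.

k_r = 5.026 × 0.876^0.969 / 0.871^1.673 = 5.026 × 0.8796 / 0.7937 = 5.570 d⁻¹.

k_r ≈ 5.57 d⁻¹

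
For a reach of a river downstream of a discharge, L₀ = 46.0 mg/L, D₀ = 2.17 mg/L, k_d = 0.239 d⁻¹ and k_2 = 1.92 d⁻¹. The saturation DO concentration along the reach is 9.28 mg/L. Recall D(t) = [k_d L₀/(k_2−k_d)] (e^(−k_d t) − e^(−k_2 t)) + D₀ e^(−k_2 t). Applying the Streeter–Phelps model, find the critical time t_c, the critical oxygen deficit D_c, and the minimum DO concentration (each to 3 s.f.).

t_c ≈ 1.00 d; D_c ≈ 4.51 mg/L; min DO ≈ 4.77 mg/L

t_c = [1/(k_2−k_d)] ln[(k_2/k_d)(1 − D₀(k_2−k_d)/(k_d L₀))]
= [1/(1.92−0.239)] ln[(1.92/0.239)(1 − 2.17×1.681/(0.239×46.0))]
= (1/1.681) ln[8.033 × 0.6682] = 0.5949 × ln(5.368) = 0.5949 × 1.680 = 0.9997 d.
L(t_c) = L₀ e^(−k_d t_c) = 46.0 × 0.7875 = 36.22 mg/L, and at the critical point k_2 D_c = k_d L, so D_c = (0.239/1.92) × 36.22 = 4.509 mg/L.
Minimum DO = C_s − D_c = 9.28 − 4.509 = 4.771 mg/L.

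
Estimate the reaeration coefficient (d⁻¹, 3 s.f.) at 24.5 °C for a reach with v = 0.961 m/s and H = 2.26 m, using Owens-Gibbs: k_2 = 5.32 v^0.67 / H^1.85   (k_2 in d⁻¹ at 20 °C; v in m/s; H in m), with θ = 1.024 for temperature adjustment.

k_2(20) = 5.32 × 0.961^0.67 / 2.26^1.85 = 5.32 × 0.9737 / 4.520 = 1.146 d⁻¹.
k_2(24.5) = 1.146 × 1.024^(24.5−20) = 1.146 × 1.113 = 1.275 d⁻¹.

k_2 ≈ 1.28 d⁻¹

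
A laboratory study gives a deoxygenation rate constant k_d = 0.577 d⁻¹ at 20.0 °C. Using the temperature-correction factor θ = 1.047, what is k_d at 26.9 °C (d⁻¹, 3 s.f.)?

k_d ≈ 0.792 d⁻¹

k_d(T₂) = k_d(T₁) · θ^(T₂−T₁) = 0.577 × 1.047^(26.9−20.0)
= 0.577 × 1.047^6.90 = 0.577 × 1.373 = 0.7922 d⁻¹.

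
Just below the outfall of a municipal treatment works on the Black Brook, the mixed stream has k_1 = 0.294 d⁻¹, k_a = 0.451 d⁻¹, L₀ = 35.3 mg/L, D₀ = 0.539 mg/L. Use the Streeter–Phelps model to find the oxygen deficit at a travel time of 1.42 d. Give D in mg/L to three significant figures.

k_1 L₀/(k_a−k_1) = 0.294×35.3/(0.451−0.294) = 10.38/0.1570 = 66.10 mg/L.
e^(−k_1 t) = e^(−0.294×1.420) = 0.6587; e^(−k_a t) = e^(−0.451×1.420) = 0.5271.
D = 66.10 × (0.6587 − 0.5271) + 0.539 × 0.5271 = 8.701 + 0.2841 = 8.985 mg/L.

D ≈ 8.99 mg/L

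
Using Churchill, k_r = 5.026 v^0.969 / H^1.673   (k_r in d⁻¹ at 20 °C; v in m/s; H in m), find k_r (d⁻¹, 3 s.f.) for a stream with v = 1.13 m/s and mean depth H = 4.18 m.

k_r = 5.026 × 1.13^0.969 / 4.18^1.673 = 5.026 × 1.126 / 10.95 = 0.5169 d⁻¹.

k_r ≈ 0.517 d⁻¹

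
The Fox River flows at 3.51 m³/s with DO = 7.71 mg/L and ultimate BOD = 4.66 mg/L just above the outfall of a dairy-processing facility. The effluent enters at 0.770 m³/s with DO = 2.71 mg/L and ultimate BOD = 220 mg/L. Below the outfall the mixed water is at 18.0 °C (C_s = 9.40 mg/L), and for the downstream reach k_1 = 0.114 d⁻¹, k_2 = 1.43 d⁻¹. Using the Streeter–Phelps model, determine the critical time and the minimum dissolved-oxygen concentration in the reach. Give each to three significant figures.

t_c ≈ 1.03 d; minimum DO ≈ 6.33 mg/L

Mixed DO = (3.51×7.71 + 0.770×2.71)/(3.51+0.770) = 29.15/4.280 = 6.810 mg/L.
Mixed L₀ = (3.51×4.66 + 0.770×220)/(4.280) = 185.8/4.280 = 43.40 mg/L.
Initial deficit D₀ = C_s − DO₀ = 9.40 − 6.810 = 2.590 mg/L.
t_c = (1/1.316) ln[(1.43/0.114)(1 − 2.590×1.316/(0.114×43.40))] = 0.7599 × ln(3.904) = 1.035 d.
D_c = (0.114/1.43) × 43.40 × e^(−0.114×1.035) = 0.07972 × 43.40 × 0.8887 = 3.075 mg/L.
Minimum DO = 9.40 − 3.075 = 6.325 mg/L.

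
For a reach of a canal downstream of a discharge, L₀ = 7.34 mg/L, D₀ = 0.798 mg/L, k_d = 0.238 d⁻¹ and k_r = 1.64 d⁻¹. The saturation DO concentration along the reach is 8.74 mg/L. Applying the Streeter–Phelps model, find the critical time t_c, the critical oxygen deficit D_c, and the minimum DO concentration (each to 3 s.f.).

At the critical point dD/dt = 0, so k_d L₀ e^(−k_d t) = k_r D. Substituting D(t) from the Streeter–Phelps equation and solving for t gives
t_c = ln[(k_r/k_d)(1 − D₀(k_r−k_d)/(k_d L₀))] / (k_r−k_d).
Here k_r−k_d = 1.402 d⁻¹ and 1 − D₀(k_r−k_d)/(k_d L₀) = 1 − 0.798×1.402/(0.238×7.34) = 0.3596, so
t_c = ln(6.891 × 0.3596) / 1.402 = 0.9073 / 1.402 = 0.6472 d.
L(t_c) = L₀ e^(−k_d t_c) = 7.34 × 0.8573 = 6.292 mg/L, and at the critical point k_r D_c = k_d L, so D_c = (0.238/1.64) × 6.292 = 0.9131 mg/L.
Minimum DO = C_s − D_c = 8.74 − 0.9131 = 7.827 mg/L.

t_c ≈ 0.647 d; D_c ≈ 0.913 mg/L; min DO ≈ 7.83 mg/L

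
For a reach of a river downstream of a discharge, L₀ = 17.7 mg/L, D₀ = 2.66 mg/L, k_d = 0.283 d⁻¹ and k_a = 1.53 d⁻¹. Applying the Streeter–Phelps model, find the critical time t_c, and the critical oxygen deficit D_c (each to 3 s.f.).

With k_a/k_d = 5.406 and 1 − D₀(k_a−k_d)/(k_d L₀) = 0.3378,
t_c = ln(5.406 × 0.3378) / (1.53 − 0.283) = ln(1.826) / 1.247 = 0.6023/1.247 = 0.4830 d.
L(t_c) = L₀ e^(−k_d t_c) = 17.7 × 0.8722 = 15.44 mg/L, and at the critical point k_a D_c = k_d L, so D_c = (0.283/1.53) × 15.44 = 2.856 mg/L.

t_c ≈ 0.483 d; D_c ≈ 2.86 mg/L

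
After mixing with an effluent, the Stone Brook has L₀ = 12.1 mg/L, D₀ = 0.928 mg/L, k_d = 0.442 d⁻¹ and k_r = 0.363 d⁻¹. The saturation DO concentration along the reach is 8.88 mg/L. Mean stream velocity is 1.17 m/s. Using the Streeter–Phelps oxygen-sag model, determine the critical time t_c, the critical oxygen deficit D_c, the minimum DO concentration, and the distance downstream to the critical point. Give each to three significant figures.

t_c = [1/(k_r−k_d)] ln[(k_r/k_d)(1 − D₀(k_r−k_d)/(k_d L₀))]
= [1/(0.363−0.442)] ln[(0.363/0.442)(1 − 0.928×-0.07900/(0.442×12.1))]
= (1/-0.07900) ln[0.8213 × 1.014] = -12.66 × ln(0.8325) = -12.66 × -0.1833 = 2.320 d.
L(t_c) = L₀ e^(−k_d t_c) = 12.1 × 0.3586 = 4.339 mg/L, and at the critical point k_r D_c = k_d L, so D_c = (0.442/0.363) × 4.339 = 5.284 mg/L.
Minimum DO = C_s − D_c = 8.88 − 5.284 = 3.596 mg/L.
x_c = v t_c = 1.17 m/s × 2.320 d × 86400 s/d = 234500 m ≈ 235 km.

t_c ≈ 2.32 d; D_c ≈ 5.28 mg/L; min DO ≈ 3.60 mg/L; x_c ≈ 235 km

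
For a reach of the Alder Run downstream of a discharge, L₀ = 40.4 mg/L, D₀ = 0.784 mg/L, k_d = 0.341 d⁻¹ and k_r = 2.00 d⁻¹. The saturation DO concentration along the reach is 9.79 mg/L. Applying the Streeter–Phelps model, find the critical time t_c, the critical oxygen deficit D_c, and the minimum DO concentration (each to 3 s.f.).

At the critical point dD/dt = 0, so k_d L₀ e^(−k_d t) = k_r D. Substituting D(t) from the Streeter–Phelps equation and solving for t gives
t_c = ln[(k_r/k_d)(1 − D₀(k_r−k_d)/(k_d L₀))] / (k_r−k_d).
Here k_r−k_d = 1.659 d⁻¹ and 1 − D₀(k_r−k_d)/(k_d L₀) = 1 − 0.784×1.659/(0.341×40.4) = 0.9056, so
t_c = ln(5.865 × 0.9056) / 1.659 = 1.670 / 1.659 = 1.007 d.
D_c = (k_d/k_r) L₀ e^(−k_d t_c) = (0.341/2.00) × 40.4 × e^(−0.341×1.007) = 0.1705 × 40.4 × 0.7095 = 4.887 mg/L.
Minimum DO = C_s − D_c = 9.79 − 4.887 = 4.903 mg/L.

t_c ≈ 1.01 d; D_c ≈ 4.89 mg/L; min DO ≈ 4.90 mg/L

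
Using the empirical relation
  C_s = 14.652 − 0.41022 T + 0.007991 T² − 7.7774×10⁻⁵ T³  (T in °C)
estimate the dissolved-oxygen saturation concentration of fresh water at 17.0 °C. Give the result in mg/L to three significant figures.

C_s ≈ 9.61 mg/L

C_s = 14.652 − 0.41022×17.0 + 0.007991×17.0² − 7.7774×10⁻⁵×17.0³ = 9.606 mg/L.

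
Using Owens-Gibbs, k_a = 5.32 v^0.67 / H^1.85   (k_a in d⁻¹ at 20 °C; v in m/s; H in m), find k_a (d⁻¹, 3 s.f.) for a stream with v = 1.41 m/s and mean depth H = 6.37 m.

k_a ≈ 0.218 d⁻¹

k_a = 5.32 × 1.41^0.67 / 6.37^1.85 = 5.32 × 1.259 / 30.74 = 0.2179 d⁻¹.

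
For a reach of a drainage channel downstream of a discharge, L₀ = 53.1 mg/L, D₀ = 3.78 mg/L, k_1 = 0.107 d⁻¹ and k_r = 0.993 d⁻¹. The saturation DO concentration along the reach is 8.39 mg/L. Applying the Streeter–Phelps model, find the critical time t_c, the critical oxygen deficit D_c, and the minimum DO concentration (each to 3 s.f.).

t_c = [1/(k_r−k_1)] ln[(k_r/k_1)(1 − D₀(k_r−k_1)/(k_1 L₀))]
= [1/(0.993−0.107)] ln[(0.993/0.107)(1 − 3.78×0.8860/(0.107×53.1))]
= (1/0.8860) ln[9.280 × 0.4105] = 1.129 × ln(3.810) = 1.129 × 1.338 = 1.510 d.
D_c = (k_1/k_r) L₀ e^(−k_1 t_c) = (0.107/0.993) × 53.1 × e^(−0.107×1.510) = 0.1078 × 53.1 × 0.8508 = 4.868 mg/L.
Minimum DO = C_s − D_c = 8.39 − 4.868 = 3.522 mg/L.

t_c ≈ 1.51 d; D_c ≈ 4.87 mg/L; min DO ≈ 3.52 mg/L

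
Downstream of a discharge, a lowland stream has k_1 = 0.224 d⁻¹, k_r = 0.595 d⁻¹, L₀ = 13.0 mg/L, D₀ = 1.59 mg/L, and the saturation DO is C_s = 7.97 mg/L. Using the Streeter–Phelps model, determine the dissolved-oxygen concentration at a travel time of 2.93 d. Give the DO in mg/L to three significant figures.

k_1 L₀/(k_r−k_1) = 0.224×13.0/(0.595−0.224) = 2.912/0.3710 = 7.849 mg/L.
e^(−k_1 t) = e^(−0.224×2.930) = 0.5188; e^(−k_r t) = e^(−0.595×2.930) = 0.1749.
D = 7.849 × (0.5188 − 0.1749) + 1.59 × 0.1749 = 2.699 + 0.2781 = 2.977 mg/L.
DO = C_s − D = 7.97 − 2.977 = 4.993 mg/L.

DO ≈ 4.99 mg/L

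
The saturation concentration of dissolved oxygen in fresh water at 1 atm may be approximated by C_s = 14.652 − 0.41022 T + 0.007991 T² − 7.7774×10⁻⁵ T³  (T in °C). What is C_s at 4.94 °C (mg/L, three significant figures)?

C_s = 14.652 − 0.41022×4.94 + 0.007991×4.94² − 7.7774×10⁻⁵×4.94³ = 12.81 mg/L.

C_s ≈ 12.8 mg/L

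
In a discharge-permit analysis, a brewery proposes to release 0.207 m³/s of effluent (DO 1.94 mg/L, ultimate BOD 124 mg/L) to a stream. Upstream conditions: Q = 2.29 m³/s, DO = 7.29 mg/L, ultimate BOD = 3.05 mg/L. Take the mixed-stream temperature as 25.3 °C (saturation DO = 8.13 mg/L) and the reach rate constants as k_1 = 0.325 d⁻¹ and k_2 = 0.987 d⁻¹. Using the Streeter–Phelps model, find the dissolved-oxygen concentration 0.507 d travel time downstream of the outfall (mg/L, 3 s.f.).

Mixed DO = (2.29×7.29 + 0.207×1.94)/(2.29+0.207) = 17.10/2.497 = 6.846 mg/L.
Mixed L₀ = (2.29×3.05 + 0.207×124)/(2.497) = 32.65/2.497 = 13.08 mg/L.
Initial deficit D₀ = C_s − DO₀ = 8.13 − 6.846 = 1.284 mg/L.
D(0.507) = [0.325×13.08/(0.987−0.325)](e^(−0.325×0.507) − e^(−0.987×0.507)) + 1.284 e^(−0.987×0.507)
= 6.420 × (0.8481 − 0.6063) + 1.284 × 0.6063 = 2.330 mg/L.
DO = 8.13 − 2.330 = 5.800 mg/L.

DO ≈ 5.80 mg/L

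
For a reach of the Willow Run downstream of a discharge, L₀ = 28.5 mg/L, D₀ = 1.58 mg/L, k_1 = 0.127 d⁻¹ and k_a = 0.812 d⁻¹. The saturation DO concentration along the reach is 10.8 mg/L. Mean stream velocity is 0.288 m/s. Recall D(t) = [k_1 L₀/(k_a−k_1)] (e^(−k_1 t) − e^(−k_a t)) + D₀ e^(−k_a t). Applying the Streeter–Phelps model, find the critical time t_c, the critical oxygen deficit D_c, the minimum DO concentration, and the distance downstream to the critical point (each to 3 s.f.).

t_c ≈ 2.19 d; D_c ≈ 3.38 mg/L; min DO ≈ 7.42 mg/L; x_c ≈ 54.5 km

With k_a/k_1 = 6.394 and 1 − D₀(k_a−k_1)/(k_1 L₀) = 0.7010,
t_c = ln(6.394 × 0.7010) / (0.812 − 0.127) = ln(4.482) / 0.6850 = 1.500/0.6850 = 2.190 d.
D_c = (k_1/k_a) L₀ e^(−k_1 t_c) = (0.127/0.812) × 28.5 × e^(−0.127×2.190) = 0.1564 × 28.5 × 0.7572 = 3.375 mg/L.
Minimum DO = C_s − D_c = 10.8 − 3.375 = 7.425 mg/L.
x_c = v t_c = 0.288 m/s × 2.190 d × 86400 s/d = 54490 m ≈ 54.5 km.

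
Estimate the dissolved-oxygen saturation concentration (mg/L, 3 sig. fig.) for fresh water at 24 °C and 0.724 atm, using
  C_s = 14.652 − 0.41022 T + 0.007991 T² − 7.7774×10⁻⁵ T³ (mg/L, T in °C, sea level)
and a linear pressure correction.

C_s ≈ 6.03 mg/L

At sea level: C_s = 14.652 − 0.41022×24 + 0.007991×24² − 7.7774×10⁻⁵×24³ = 8.334 mg/L.
Pressure correction: C_s' = 8.334 × 0.724 = 6.034 mg/L.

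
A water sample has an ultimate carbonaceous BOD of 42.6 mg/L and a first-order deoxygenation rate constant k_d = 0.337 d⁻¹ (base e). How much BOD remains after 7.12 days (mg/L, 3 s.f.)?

L_t = L₀ e^(−k_d t) = 42.6 × e^(−0.337×7.12) = 42.6 × 0.09077 = 3.867 mg/L.

L ≈ 3.87 mg/L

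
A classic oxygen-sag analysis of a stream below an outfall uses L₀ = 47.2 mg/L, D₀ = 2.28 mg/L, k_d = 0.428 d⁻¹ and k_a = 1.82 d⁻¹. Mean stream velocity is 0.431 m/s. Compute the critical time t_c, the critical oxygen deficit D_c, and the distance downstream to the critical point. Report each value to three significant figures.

With k_a/k_d = 4.252 and 1 − D₀(k_a−k_d)/(k_d L₀) = 0.8429,
t_c = ln(4.252 × 0.8429) / (1.82 − 0.428) = ln(3.584) / 1.392 = 1.277/1.392 = 0.9171 d.
L(t_c) = L₀ e^(−k_d t_c) = 47.2 × 0.6754 = 31.88 mg/L, and at the critical point k_a D_c = k_d L, so D_c = (0.428/1.82) × 31.88 = 7.496 mg/L.
x_c = v t_c = 0.431 m/s × 0.9171 d × 86400 s/d = 34150 m ≈ 34.2 km.

t_c ≈ 0.917 d; D_c ≈ 7.50 mg/L; x_c ≈ 34.2 km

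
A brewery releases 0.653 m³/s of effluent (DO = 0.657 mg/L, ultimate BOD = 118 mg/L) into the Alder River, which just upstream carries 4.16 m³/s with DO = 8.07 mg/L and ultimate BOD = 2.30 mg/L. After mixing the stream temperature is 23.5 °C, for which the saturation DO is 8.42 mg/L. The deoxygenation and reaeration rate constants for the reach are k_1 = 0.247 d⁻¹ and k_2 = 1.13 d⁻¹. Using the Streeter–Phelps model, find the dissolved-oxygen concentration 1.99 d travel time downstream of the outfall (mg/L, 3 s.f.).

Mixed DO = (4.16×8.07 + 0.653×0.657)/(4.16+0.653) = 34.00/4.813 = 7.064 mg/L.
Mixed L₀ = (4.16×2.30 + 0.653×118)/(4.813) = 86.62/4.813 = 18.00 mg/L.
Initial deficit D₀ = C_s − DO₀ = 8.42 − 7.064 = 1.356 mg/L.
D(1.99) = [0.247×18.00/(1.13−0.247)](e^(−0.247×1.99) − e^(−1.13×1.99)) + 1.356 e^(−1.13×1.99)
= 5.034 × (0.6117 − 0.1055) + 1.356 × 0.1055 = 2.691 mg/L.
DO = 8.42 − 2.691 = 5.729 mg/L.

DO ≈ 5.73 mg/L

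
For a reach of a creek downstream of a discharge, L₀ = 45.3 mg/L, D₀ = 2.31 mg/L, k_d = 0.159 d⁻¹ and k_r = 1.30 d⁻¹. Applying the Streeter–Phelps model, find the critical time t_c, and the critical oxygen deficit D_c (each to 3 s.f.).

At the critical point dD/dt = 0, so k_d L₀ e^(−k_d t) = k_r D. Substituting D(t) from the Streeter–Phelps equation and solving for t gives
t_c = ln[(k_r/k_d)(1 − D₀(k_r−k_d)/(k_d L₀))] / (k_r−k_d).
Here k_r−k_d = 1.141 d⁻¹ and 1 − D₀(k_r−k_d)/(k_d L₀) = 1 − 2.31×1.141/(0.159×45.3) = 0.6341, so
t_c = ln(8.176 × 0.6341) / 1.141 = 1.646 / 1.141 = 1.442 d.
D_c = (k_d/k_r) L₀ e^(−k_d t_c) = (0.159/1.30) × 45.3 × e^(−0.159×1.442) = 0.1223 × 45.3 × 0.7951 = 4.405 mg/L.

t_c ≈ 1.44 d; D_c ≈ 4.41 mg/L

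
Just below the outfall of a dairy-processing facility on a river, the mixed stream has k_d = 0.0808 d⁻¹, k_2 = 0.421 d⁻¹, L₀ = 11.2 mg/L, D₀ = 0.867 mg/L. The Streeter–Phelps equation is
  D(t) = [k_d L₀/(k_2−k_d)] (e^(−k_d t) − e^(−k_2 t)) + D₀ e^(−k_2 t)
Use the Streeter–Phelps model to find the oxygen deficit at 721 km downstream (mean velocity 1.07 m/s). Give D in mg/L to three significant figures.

D ≈ 1.35 mg/L

Travel time t = x/v = 721 km / (1.07 m/s) = 721000 m / 1.07 m/s = 673800 s = 7.799 d.
k_d L₀/(k_2−k_d) = 0.0808×11.2/(0.421−0.0808) = 0.9050/0.3402 = 2.660 mg/L.
e^(−k_d t) = e^(−0.0808×7.799) = 0.5325; e^(−k_2 t) = e^(−0.421×7.799) = 0.03750.
D = 2.660 × (0.5325 − 0.03750) + 0.867 × 0.03750 = 1.317 + 0.03251 = 1.349 mg/L.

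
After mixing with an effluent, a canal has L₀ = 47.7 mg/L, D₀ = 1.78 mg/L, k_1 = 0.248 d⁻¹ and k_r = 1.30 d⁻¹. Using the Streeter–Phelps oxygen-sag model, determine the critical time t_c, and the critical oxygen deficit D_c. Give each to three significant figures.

At the critical point dD/dt = 0, so k_1 L₀ e^(−k_1 t) = k_r D. Substituting D(t) from the Streeter–Phelps equation and solving for t gives
t_c = ln[(k_r/k_1)(1 − D₀(k_r−k_1)/(k_1 L₀))] / (k_r−k_1).
Here k_r−k_1 = 1.052 d⁻¹ and 1 − D₀(k_r−k_1)/(k_1 L₀) = 1 − 1.78×1.052/(0.248×47.7) = 0.8417, so
t_c = ln(5.242 × 0.8417) / 1.052 = 1.484 / 1.052 = 1.411 d.
L(t_c) = L₀ e^(−k_1 t_c) = 47.7 × 0.7047 = 33.62 mg/L, and at the critical point k_r D_c = k_1 L, so D_c = (0.248/1.30) × 33.62 = 6.413 mg/L.

t_c ≈ 1.41 d; D_c ≈ 6.41 mg/L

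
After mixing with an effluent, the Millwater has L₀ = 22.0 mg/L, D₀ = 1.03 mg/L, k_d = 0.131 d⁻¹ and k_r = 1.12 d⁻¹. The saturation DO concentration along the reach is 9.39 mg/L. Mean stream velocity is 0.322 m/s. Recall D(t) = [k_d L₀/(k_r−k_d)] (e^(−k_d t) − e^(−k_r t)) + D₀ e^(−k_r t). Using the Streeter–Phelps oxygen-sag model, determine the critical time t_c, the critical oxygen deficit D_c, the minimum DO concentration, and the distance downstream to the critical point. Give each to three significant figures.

t_c ≈ 1.73 d; D_c ≈ 2.05 mg/L; min DO ≈ 7.34 mg/L; x_c ≈ 48.1 km

t_c = [1/(k_r−k_d)] ln[(k_r/k_d)(1 − D₀(k_r−k_d)/(k_d L₀))]
= [1/(1.12−0.131)] ln[(1.12/0.131)(1 − 1.03×0.9890/(0.131×22.0))]
= (1/0.9890) ln[8.550 × 0.6465] = 1.011 × ln(5.528) = 1.011 × 1.710 = 1.729 d.
D_c = (k_d/k_r) L₀ e^(−k_d t_c) = (0.131/1.12) × 22.0 × e^(−0.131×1.729) = 0.1170 × 22.0 × 0.7973 = 2.052 mg/L.
Minimum DO = C_s − D_c = 9.39 − 2.052 = 7.338 mg/L.
x_c = v t_c = 0.322 m/s × 1.729 d × 86400 s/d = 48100 m ≈ 48.1 km.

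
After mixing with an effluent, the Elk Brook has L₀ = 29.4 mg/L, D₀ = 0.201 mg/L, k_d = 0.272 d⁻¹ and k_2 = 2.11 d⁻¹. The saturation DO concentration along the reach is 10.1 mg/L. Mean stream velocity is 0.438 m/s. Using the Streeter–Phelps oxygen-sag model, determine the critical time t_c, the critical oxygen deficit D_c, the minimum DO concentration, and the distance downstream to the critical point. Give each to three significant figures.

With k_2/k_d = 7.757 and 1 − D₀(k_2−k_d)/(k_d L₀) = 0.9538,
t_c = ln(7.757 × 0.9538) / (2.11 − 0.272) = ln(7.399) / 1.838 = 2.001/1.838 = 1.089 d.
L(t_c) = L₀ e^(−k_d t_c) = 29.4 × 0.7437 = 21.86 mg/L, and at the critical point k_2 D_c = k_d L, so D_c = (0.272/2.11) × 21.86 = 2.818 mg/L.
Minimum DO = C_s − D_c = 10.1 − 2.818 = 7.282 mg/L.
x_c = v t_c = 0.438 m/s × 1.089 d × 86400 s/d = 41210 m ≈ 41.2 km.

t_c ≈ 1.09 d; D_c ≈ 2.82 mg/L; min DO ≈ 7.28 mg/L; x_c ≈ 41.2 km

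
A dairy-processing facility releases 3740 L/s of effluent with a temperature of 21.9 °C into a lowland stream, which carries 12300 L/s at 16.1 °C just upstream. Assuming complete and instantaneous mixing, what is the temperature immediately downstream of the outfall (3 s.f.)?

Flow-weighted mixing: C = (Q_r C_r + Q_w C_w)/(Q_r + Q_w)
= (12300×16.1 + 3740×21.9)/(12300 + 3740) = 279900/16040 = 17.45 °C.

17.5 °C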